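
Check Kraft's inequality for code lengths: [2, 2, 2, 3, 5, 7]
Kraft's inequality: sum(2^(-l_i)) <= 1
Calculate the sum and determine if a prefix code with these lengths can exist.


Sum = 2^(-2) + 2^(-2) + 2^(-2) + 2^(-3) + 2^(-5) + 2^(-7)
    = 0.25 + 0.25 + 0.25 + 0.125 + 0.03125 + 0.0078125
    = 117/128 = 0.9140625
Since 0.9140625 <= 1, Kraft's inequality IS satisfied.
A prefix code with these lengths CAN exist.

Kraft sum = 0.9140625. Satisfied.


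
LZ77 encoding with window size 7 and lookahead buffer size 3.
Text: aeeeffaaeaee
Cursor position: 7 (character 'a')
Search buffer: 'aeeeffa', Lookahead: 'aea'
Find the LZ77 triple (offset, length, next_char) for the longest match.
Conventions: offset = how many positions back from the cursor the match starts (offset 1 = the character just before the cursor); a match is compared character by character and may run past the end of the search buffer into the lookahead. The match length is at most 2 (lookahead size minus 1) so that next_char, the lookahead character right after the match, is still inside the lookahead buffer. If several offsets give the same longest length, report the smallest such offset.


Try each offset into the search buffer:
  offset=1 (pos 6, char 'a'): match length 1
  offset=2 (pos 5, char 'f'): match length 0
  offset=3 (pos 4, char 'f'): match length 0
  offset=4 (pos 3, char 'e'): match length 0
  offset=5 (pos 2, char 'e'): match length 0
  offset=6 (pos 1, char 'e'): match length 0
  offset=7 (pos 0, char 'a'): match length 2
Longest match has length 2 at offset 7.
next_char = character at position 7 + 2 = 9 -> 'a'

Best match: offset=7, length=2 (matching 'ae' starting at position 0)
LZ77 triple: (7, 2, 'a')


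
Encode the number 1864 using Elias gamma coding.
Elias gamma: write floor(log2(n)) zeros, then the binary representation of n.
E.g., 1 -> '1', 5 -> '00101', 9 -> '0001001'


num_bits = floor(log2(1864)) + 1 = 11
leading_zeros = num_bits - 1 = 10
binary(1864) = 11101001000

Elias gamma(1864) = '0000000000' + '11101001000' = 000000000011101001000 (21 bits)


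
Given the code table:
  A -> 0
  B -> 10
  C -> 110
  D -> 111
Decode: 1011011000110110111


Decoding:
10 -> B
110 -> C
110 -> C
0 -> A
0 -> A
110 -> C
110 -> C
111 -> D


Result: BCCAACCD


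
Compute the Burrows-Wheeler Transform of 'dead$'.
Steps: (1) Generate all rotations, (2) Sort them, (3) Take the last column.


Rotations (sorted):
  0: $dead -> last char: d
  1: ad$de -> last char: e
  2: d$dea -> last char: a
  3: dead$ -> last char: $
  4: ead$d -> last char: d


BWT = dea$d


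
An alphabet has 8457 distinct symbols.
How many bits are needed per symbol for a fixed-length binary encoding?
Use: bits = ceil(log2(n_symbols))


log2(8457) = 13.0459
Bracket: 2^13 = 8192 < 8457 <= 2^14 = 16384
So ceil(log2(8457)) = 14

bits = ceil(log2(8457)) = ceil(13.0459) = 14 bits


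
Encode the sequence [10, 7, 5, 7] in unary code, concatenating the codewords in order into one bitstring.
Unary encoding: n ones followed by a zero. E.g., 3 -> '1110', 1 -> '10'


Encode each number as n ones followed by a terminating 0:
  10 -> 11111111110 (11 bits)
  7 -> 11111110 (8 bits)
  5 -> 111110 (6 bits)
  7 -> 11111110 (8 bits)
Total length = 11 + 8 + 6 + 8 = 33 bits.

Unary([10, 7, 5, 7]) = 111111111101111111011111011111110 (33 bits)


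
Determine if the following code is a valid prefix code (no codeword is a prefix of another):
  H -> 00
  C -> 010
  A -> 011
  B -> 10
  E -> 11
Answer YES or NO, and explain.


Checking each pair (does one codeword prefix another?):
  H='00' vs C='010': no prefix
  H='00' vs A='011': no prefix
  H='00' vs B='10': no prefix
  H='00' vs E='11': no prefix
  C='010' vs H='00': no prefix
  C='010' vs A='011': no prefix
  C='010' vs B='10': no prefix
  C='010' vs E='11': no prefix
  A='011' vs H='00': no prefix
  A='011' vs C='010': no prefix
  A='011' vs B='10': no prefix
  A='011' vs E='11': no prefix
  B='10' vs H='00': no prefix
  B='10' vs C='010': no prefix
  B='10' vs A='011': no prefix
  B='10' vs E='11': no prefix
  E='11' vs H='00': no prefix
  E='11' vs C='010': no prefix
  E='11' vs A='011': no prefix
  E='11' vs B='10': no prefix
No violation found over all pairs.

YES -- this is a valid prefix code. No codeword is a prefix of any other codeword.


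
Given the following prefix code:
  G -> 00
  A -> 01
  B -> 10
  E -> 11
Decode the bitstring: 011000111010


Decoding step by step:
Bits 01 -> A
Bits 10 -> B
Bits 00 -> G
Bits 11 -> E
Bits 10 -> B
Bits 10 -> B


Decoded message: ABGEBB


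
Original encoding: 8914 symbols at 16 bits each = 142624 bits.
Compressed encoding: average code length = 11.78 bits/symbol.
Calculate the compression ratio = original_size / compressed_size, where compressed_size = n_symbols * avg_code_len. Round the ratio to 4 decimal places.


original_size = n_symbols * orig_bits = 8914 * 16 = 142624 bits
compressed_size = n_symbols * avg_code_len = 8914 * 11.78 = 105006.92 bits
ratio = original_size / compressed_size = 142624 / 105006.92 = 1.3582

Compression ratio = 1.3582


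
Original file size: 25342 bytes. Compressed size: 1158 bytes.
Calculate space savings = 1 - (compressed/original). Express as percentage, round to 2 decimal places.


ratio = compressed/original = 1158/25342 = 0.045695
savings = 1 - ratio = 1 - 0.045695 = 0.954305
as a percentage: 0.954305 * 100 = 95.43%

Space savings = 1 - 1158/25342 = 95.43%


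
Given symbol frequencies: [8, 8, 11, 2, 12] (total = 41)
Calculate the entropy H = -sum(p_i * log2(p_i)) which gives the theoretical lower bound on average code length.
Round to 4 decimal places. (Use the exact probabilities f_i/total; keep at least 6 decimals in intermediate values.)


Per-symbol terms -p_i * log2(p_i) with p_i = f_i/41:
  p = 8/41 = 0.195122: log2(p) = -2.357552, -p*log2(p) = 0.460010
  p = 8/41 = 0.195122: log2(p) = -2.357552, -p*log2(p) = 0.460010
  p = 11/41 = 0.268293: log2(p) = -1.898120, -p*log2(p) = 0.509252
  p = 2/41 = 0.048780: log2(p) = -4.357552, -p*log2(p) = 0.212564
  p = 12/41 = 0.292683: log2(p) = -1.772590, -p*log2(p) = 0.518807
H = 0.460010 + 0.460010 + 0.509252 + 0.212564 + 0.518807 = 2.160643

H = 2.1606 bits/symbol


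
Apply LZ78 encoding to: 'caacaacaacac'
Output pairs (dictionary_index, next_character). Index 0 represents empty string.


LZ78 encoding steps:
Dictionary: {0: ''}
Step 1: w='' (idx 0), next='c' -> output (0, 'c'), add 'c' as idx 1
Step 2: w='' (idx 0), next='a' -> output (0, 'a'), add 'a' as idx 2
Step 3: w='a' (idx 2), next='c' -> output (2, 'c'), add 'ac' as idx 3
Step 4: w='a' (idx 2), next='a' -> output (2, 'a'), add 'aa' as idx 4
Step 5: w='c' (idx 1), next='a' -> output (1, 'a'), add 'ca' as idx 5
Step 6: w='ac' (idx 3), next='a' -> output (3, 'a'), add 'aca' as idx 6
Step 7: w='c' (idx 1), end of input -> output (1, '')


Encoded: [(0, 'c'), (0, 'a'), (2, 'c'), (2, 'a'), (1, 'a'), (3, 'a'), (1, '')]


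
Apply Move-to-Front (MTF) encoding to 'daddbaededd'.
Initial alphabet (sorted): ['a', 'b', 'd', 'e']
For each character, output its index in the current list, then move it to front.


MTF encoding:
'd': index 2 in ['a', 'b', 'd', 'e'] -> ['d', 'a', 'b', 'e']
'a': index 1 in ['d', 'a', 'b', 'e'] -> ['a', 'd', 'b', 'e']
'd': index 1 in ['a', 'd', 'b', 'e'] -> ['d', 'a', 'b', 'e']
'd': index 0 in ['d', 'a', 'b', 'e'] -> ['d', 'a', 'b', 'e']
'b': index 2 in ['d', 'a', 'b', 'e'] -> ['b', 'd', 'a', 'e']
'a': index 2 in ['b', 'd', 'a', 'e'] -> ['a', 'b', 'd', 'e']
'e': index 3 in ['a', 'b', 'd', 'e'] -> ['e', 'a', 'b', 'd']
'd': index 3 in ['e', 'a', 'b', 'd'] -> ['d', 'e', 'a', 'b']
'e': index 1 in ['d', 'e', 'a', 'b'] -> ['e', 'd', 'a', 'b']
'd': index 1 in ['e', 'd', 'a', 'b'] -> ['d', 'e', 'a', 'b']
'd': index 0 in ['d', 'e', 'a', 'b'] -> ['d', 'e', 'a', 'b']


Output: [2, 1, 1, 0, 2, 2, 3, 3, 1, 1, 0]


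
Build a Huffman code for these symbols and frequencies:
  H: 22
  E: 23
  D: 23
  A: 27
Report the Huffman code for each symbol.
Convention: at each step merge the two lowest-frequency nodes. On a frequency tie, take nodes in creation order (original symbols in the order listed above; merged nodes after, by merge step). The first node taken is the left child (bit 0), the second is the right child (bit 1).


Huffman tree construction:
Step 1: Merge H(22) + E(23) = 45
Step 2: Merge D(23) + A(27) = 50
Step 3: Merge (H+E)(45) + (D+A)(50) = 95
Read each symbol's code off the tree from the root (left child = 0, right child = 1).

Codes:
  H: 00 (length 2)
  E: 01 (length 2)
  D: 10 (length 2)
  A: 11 (length 2)
Average code length: 190/95 = 2.0000 bits/symbol


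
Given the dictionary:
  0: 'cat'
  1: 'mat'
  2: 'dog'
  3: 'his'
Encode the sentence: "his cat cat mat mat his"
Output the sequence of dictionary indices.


Look up each word in the dictionary:
  'his' -> 3
  'cat' -> 0
  'cat' -> 0
  'mat' -> 1
  'mat' -> 1
  'his' -> 3

Encoded: [3, 0, 0, 1, 1, 3]


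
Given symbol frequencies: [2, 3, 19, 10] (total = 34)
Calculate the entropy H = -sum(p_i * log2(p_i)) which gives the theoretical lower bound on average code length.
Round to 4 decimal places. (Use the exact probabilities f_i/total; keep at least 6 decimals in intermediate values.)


Per-symbol terms -p_i * log2(p_i) with p_i = f_i/34:
  p = 2/34 = 0.058824: log2(p) = -4.087463, -p*log2(p) = 0.240439
  p = 3/34 = 0.088235: log2(p) = -3.502500, -p*log2(p) = 0.309044
  p = 19/34 = 0.558824: log2(p) = -0.839535, -p*log2(p) = 0.469152
  p = 10/34 = 0.294118: log2(p) = -1.765535, -p*log2(p) = 0.519275
H = 0.240439 + 0.309044 + 0.469152 + 0.519275 = 1.537910

H = 1.5379 bits/symbol


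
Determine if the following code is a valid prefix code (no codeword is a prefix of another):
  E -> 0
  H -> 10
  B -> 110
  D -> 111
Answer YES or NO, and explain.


Checking each pair (does one codeword prefix another?):
  E='0' vs H='10': no prefix
  E='0' vs B='110': no prefix
  E='0' vs D='111': no prefix
  H='10' vs E='0': no prefix
  H='10' vs B='110': no prefix
  H='10' vs D='111': no prefix
  B='110' vs E='0': no prefix
  B='110' vs H='10': no prefix
  B='110' vs D='111': no prefix
  D='111' vs E='0': no prefix
  D='111' vs H='10': no prefix
  D='111' vs B='110': no prefix
No violation found over all pairs.

YES -- this is a valid prefix code. No codeword is a prefix of any other codeword.


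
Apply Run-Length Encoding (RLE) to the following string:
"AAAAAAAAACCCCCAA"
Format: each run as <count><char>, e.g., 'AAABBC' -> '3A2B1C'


Scanning runs left to right:
  i=0: run of 'A' x 9 -> '9A'
  i=9: run of 'C' x 5 -> '5C'
  i=14: run of 'A' x 2 -> '2A'

RLE = 9A5C2A


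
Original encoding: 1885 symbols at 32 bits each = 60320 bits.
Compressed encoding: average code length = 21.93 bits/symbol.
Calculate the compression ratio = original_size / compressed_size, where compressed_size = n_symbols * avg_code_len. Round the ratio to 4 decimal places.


original_size = n_symbols * orig_bits = 1885 * 32 = 60320 bits
compressed_size = n_symbols * avg_code_len = 1885 * 21.93 = 41338.05 bits
ratio = original_size / compressed_size = 60320 / 41338.05 = 1.4592

Compression ratio = 1.4592


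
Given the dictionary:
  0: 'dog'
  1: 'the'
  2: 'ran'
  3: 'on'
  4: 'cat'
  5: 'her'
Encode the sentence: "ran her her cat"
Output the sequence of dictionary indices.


Look up each word in the dictionary:
  'ran' -> 2
  'her' -> 5
  'her' -> 5
  'cat' -> 4

Encoded: [2, 5, 5, 4]


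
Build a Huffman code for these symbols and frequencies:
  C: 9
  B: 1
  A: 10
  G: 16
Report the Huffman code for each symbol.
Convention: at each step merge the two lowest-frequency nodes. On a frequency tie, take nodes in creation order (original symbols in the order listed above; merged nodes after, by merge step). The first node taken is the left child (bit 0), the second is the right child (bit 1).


Huffman tree construction:
Step 1: Merge B(1) + C(9) = 10
Step 2: Merge A(10) + (B+C)(10) = 20
Step 3: Merge G(16) + (A+(B+C))(20) = 36
Read each symbol's code off the tree from the root (left child = 0, right child = 1).

Codes:
  C: 111 (length 3)
  B: 110 (length 3)
  A: 10 (length 2)
  G: 0 (length 1)
Average code length: 66/36 = 1.8333 bits/symbol


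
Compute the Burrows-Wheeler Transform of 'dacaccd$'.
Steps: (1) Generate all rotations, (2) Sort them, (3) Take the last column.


Rotations (sorted):
  0: $dacaccd -> last char: d
  1: acaccd$d -> last char: d
  2: accd$dac -> last char: c
  3: caccd$da -> last char: a
  4: ccd$daca -> last char: a
  5: cd$dacac -> last char: c
  6: d$dacacc -> last char: c
  7: dacaccd$ -> last char: $


BWT = ddcaacc$


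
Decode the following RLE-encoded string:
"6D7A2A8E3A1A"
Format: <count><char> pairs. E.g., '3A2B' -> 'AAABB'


Expanding each <count><char> pair:
  6D -> 'DDDDDD'
  7A -> 'AAAAAAA'
  2A -> 'AA'
  8E -> 'EEEEEEEE'
  3A -> 'AAA'
  1A -> 'A'

Decoded = DDDDDDAAAAAAAAAEEEEEEEEAAAA


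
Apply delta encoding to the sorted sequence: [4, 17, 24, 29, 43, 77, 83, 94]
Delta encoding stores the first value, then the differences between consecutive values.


First value: 4
Deltas:
  17 - 4 = 13
  24 - 17 = 7
  29 - 24 = 5
  43 - 29 = 14
  77 - 43 = 34
  83 - 77 = 6
  94 - 83 = 11


Delta encoded: [4, 13, 7, 5, 14, 34, 6, 11]


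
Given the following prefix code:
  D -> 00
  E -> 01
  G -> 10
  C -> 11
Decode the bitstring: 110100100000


Decoding step by step:
Bits 11 -> C
Bits 01 -> E
Bits 00 -> D
Bits 10 -> G
Bits 00 -> D
Bits 00 -> D


Decoded message: CEDGDD


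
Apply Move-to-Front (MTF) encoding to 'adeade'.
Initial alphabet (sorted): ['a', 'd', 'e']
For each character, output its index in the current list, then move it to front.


MTF encoding:
'a': index 0 in ['a', 'd', 'e'] -> ['a', 'd', 'e']
'd': index 1 in ['a', 'd', 'e'] -> ['d', 'a', 'e']
'e': index 2 in ['d', 'a', 'e'] -> ['e', 'd', 'a']
'a': index 2 in ['e', 'd', 'a'] -> ['a', 'e', 'd']
'd': index 2 in ['a', 'e', 'd'] -> ['d', 'a', 'e']
'e': index 2 in ['d', 'a', 'e'] -> ['e', 'd', 'a']


Output: [0, 1, 2, 2, 2, 2]


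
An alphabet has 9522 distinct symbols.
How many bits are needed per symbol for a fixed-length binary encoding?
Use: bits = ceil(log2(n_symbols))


log2(9522) = 13.217
Bracket: 2^13 = 8192 < 9522 <= 2^14 = 16384
So ceil(log2(9522)) = 14

bits = ceil(log2(9522)) = ceil(13.217) = 14 bits


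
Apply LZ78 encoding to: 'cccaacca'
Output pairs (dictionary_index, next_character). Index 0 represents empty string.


LZ78 encoding steps:
Dictionary: {0: ''}
Step 1: w='' (idx 0), next='c' -> output (0, 'c'), add 'c' as idx 1
Step 2: w='c' (idx 1), next='c' -> output (1, 'c'), add 'cc' as idx 2
Step 3: w='' (idx 0), next='a' -> output (0, 'a'), add 'a' as idx 3
Step 4: w='a' (idx 3), next='c' -> output (3, 'c'), add 'ac' as idx 4
Step 5: w='c' (idx 1), next='a' -> output (1, 'a'), add 'ca' as idx 5


Encoded: [(0, 'c'), (1, 'c'), (0, 'a'), (3, 'c'), (1, 'a')]


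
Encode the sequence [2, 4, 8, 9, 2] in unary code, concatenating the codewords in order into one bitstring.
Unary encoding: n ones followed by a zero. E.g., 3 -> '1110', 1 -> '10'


Encode each number as n ones followed by a terminating 0:
  2 -> 110 (3 bits)
  4 -> 11110 (5 bits)
  8 -> 111111110 (9 bits)
  9 -> 1111111110 (10 bits)
  2 -> 110 (3 bits)
Total length = 3 + 5 + 9 + 10 + 3 = 30 bits.

Unary([2, 4, 8, 9, 2]) = 110111101111111101111111110110 (30 bits)


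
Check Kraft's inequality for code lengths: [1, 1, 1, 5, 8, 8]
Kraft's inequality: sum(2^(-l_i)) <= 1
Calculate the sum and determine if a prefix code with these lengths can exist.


Sum = 2^(-1) + 2^(-1) + 2^(-1) + 2^(-5) + 2^(-8) + 2^(-8)
    = 0.5 + 0.5 + 0.5 + 0.03125 + 0.00390625 + 0.00390625
    = 394/256 = 1.5390625
Since 1.5390625 > 1, Kraft's inequality is NOT satisfied.
A prefix code with these lengths CANNOT exist.

Kraft sum = 1.5390625. Not satisfied.


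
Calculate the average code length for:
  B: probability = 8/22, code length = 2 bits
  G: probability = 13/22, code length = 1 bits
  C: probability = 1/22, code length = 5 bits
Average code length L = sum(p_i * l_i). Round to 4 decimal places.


Weighted contributions p_i * l_i:
  B: (8/22) * 2 = 16/22
  G: (13/22) * 1 = 13/22
  C: (1/22) * 5 = 5/22
Sum = (16 + 13 + 5)/22 = 34/22

L = 34/22 = 1.5455 bits/symbol


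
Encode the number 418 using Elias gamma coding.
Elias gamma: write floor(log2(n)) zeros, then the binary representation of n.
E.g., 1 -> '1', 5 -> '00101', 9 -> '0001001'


num_bits = floor(log2(418)) + 1 = 9
leading_zeros = num_bits - 1 = 8
binary(418) = 110100010

Elias gamma(418) = '00000000' + '110100010' = 00000000110100010 (17 bits)


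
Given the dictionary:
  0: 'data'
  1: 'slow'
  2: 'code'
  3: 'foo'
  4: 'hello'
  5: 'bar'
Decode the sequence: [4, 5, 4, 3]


Look up each index in the dictionary:
  4 -> 'hello'
  5 -> 'bar'
  4 -> 'hello'
  3 -> 'foo'

Decoded: "hello bar hello foo"


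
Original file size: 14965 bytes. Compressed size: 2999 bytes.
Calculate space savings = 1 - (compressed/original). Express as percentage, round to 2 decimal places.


ratio = compressed/original = 2999/14965 = 0.200401
savings = 1 - ratio = 1 - 0.200401 = 0.799599
as a percentage: 0.799599 * 100 = 79.96%

Space savings = 1 - 2999/14965 = 79.96%


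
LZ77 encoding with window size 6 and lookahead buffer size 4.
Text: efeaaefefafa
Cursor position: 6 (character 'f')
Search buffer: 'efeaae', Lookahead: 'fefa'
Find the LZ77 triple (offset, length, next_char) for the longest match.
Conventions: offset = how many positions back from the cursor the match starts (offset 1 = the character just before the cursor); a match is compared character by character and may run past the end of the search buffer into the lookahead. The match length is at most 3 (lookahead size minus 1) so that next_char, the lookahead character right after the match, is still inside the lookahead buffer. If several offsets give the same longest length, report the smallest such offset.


Try each offset into the search buffer:
  offset=1 (pos 5, char 'e'): match length 0
  offset=2 (pos 4, char 'a'): match length 0
  offset=3 (pos 3, char 'a'): match length 0
  offset=4 (pos 2, char 'e'): match length 0
  offset=5 (pos 1, char 'f'): match length 2
  offset=6 (pos 0, char 'e'): match length 0
Longest match has length 2 at offset 5.
next_char = character at position 6 + 2 = 8 -> 'f'

Best match: offset=5, length=2 (matching 'fe' starting at position 1)
LZ77 triple: (5, 2, 'f')


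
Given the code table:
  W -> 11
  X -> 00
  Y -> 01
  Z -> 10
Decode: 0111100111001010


Decoding:
01 -> Y
11 -> W
10 -> Z
01 -> Y
11 -> W
00 -> X
10 -> Z
10 -> Z


Result: YWZYWXZZ


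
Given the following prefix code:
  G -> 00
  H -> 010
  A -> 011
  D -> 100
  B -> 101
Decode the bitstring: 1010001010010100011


Decoding step by step:
Bits 101 -> B
Bits 00 -> G
Bits 010 -> H
Bits 100 -> D
Bits 101 -> B
Bits 00 -> G
Bits 011 -> A


Decoded message: BGHDBGA


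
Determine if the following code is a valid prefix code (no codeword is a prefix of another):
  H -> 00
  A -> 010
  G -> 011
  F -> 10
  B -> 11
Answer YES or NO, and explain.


Checking each pair (does one codeword prefix another?):
  H='00' vs A='010': no prefix
  H='00' vs G='011': no prefix
  H='00' vs F='10': no prefix
  H='00' vs B='11': no prefix
  A='010' vs H='00': no prefix
  A='010' vs G='011': no prefix
  A='010' vs F='10': no prefix
  A='010' vs B='11': no prefix
  G='011' vs H='00': no prefix
  G='011' vs A='010': no prefix
  G='011' vs F='10': no prefix
  G='011' vs B='11': no prefix
  F='10' vs H='00': no prefix
  F='10' vs A='010': no prefix
  F='10' vs G='011': no prefix
  F='10' vs B='11': no prefix
  B='11' vs H='00': no prefix
  B='11' vs A='010': no prefix
  B='11' vs G='011': no prefix
  B='11' vs F='10': no prefix
No violation found over all pairs.

YES -- this is a valid prefix code. No codeword is a prefix of any other codeword.


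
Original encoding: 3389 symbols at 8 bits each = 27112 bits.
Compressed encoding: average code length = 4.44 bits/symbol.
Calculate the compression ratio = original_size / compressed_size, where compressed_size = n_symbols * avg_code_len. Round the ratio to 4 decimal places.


original_size = n_symbols * orig_bits = 3389 * 8 = 27112 bits
compressed_size = n_symbols * avg_code_len = 3389 * 4.44 = 15047.16 bits
ratio = original_size / compressed_size = 27112 / 15047.16 = 1.8018

Compression ratio = 1.8018


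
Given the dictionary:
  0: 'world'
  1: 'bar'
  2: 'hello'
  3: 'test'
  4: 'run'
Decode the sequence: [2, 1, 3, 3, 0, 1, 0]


Look up each index in the dictionary:
  2 -> 'hello'
  1 -> 'bar'
  3 -> 'test'
  3 -> 'test'
  0 -> 'world'
  1 -> 'bar'
  0 -> 'world'

Decoded: "hello bar test test world bar world"


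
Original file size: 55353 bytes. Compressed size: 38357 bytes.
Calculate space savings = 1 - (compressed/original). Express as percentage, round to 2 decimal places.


ratio = compressed/original = 38357/55353 = 0.692953
savings = 1 - ratio = 1 - 0.692953 = 0.307047
as a percentage: 0.307047 * 100 = 30.7%

Space savings = 1 - 38357/55353 = 30.7%


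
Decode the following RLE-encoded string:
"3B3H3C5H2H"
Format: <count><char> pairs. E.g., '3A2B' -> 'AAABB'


Expanding each <count><char> pair:
  3B -> 'BBB'
  3H -> 'HHH'
  3C -> 'CCC'
  5H -> 'HHHHH'
  2H -> 'HH'

Decoded = BBBHHHCCCHHHHHHH


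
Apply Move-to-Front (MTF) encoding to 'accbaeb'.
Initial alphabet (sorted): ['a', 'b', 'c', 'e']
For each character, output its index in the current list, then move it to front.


MTF encoding:
'a': index 0 in ['a', 'b', 'c', 'e'] -> ['a', 'b', 'c', 'e']
'c': index 2 in ['a', 'b', 'c', 'e'] -> ['c', 'a', 'b', 'e']
'c': index 0 in ['c', 'a', 'b', 'e'] -> ['c', 'a', 'b', 'e']
'b': index 2 in ['c', 'a', 'b', 'e'] -> ['b', 'c', 'a', 'e']
'a': index 2 in ['b', 'c', 'a', 'e'] -> ['a', 'b', 'c', 'e']
'e': index 3 in ['a', 'b', 'c', 'e'] -> ['e', 'a', 'b', 'c']
'b': index 2 in ['e', 'a', 'b', 'c'] -> ['b', 'e', 'a', 'c']


Output: [0, 2, 0, 2, 2, 3, 2]


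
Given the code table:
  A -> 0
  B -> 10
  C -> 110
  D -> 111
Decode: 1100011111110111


Decoding:
110 -> C
0 -> A
0 -> A
111 -> D
111 -> D
10 -> B
111 -> D


Result: CAADDBD


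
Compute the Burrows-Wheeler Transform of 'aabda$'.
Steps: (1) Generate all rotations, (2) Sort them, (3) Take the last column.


Rotations (sorted):
  0: $aabda -> last char: a
  1: a$aabd -> last char: d
  2: aabda$ -> last char: $
  3: abda$a -> last char: a
  4: bda$aa -> last char: a
  5: da$aab -> last char: b


BWT = ad$aab


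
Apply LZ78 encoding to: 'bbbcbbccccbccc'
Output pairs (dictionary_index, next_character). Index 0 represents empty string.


LZ78 encoding steps:
Dictionary: {0: ''}
Step 1: w='' (idx 0), next='b' -> output (0, 'b'), add 'b' as idx 1
Step 2: w='b' (idx 1), next='b' -> output (1, 'b'), add 'bb' as idx 2
Step 3: w='' (idx 0), next='c' -> output (0, 'c'), add 'c' as idx 3
Step 4: w='bb' (idx 2), next='c' -> output (2, 'c'), add 'bbc' as idx 4
Step 5: w='c' (idx 3), next='c' -> output (3, 'c'), add 'cc' as idx 5
Step 6: w='c' (idx 3), next='b' -> output (3, 'b'), add 'cb' as idx 6
Step 7: w='cc' (idx 5), next='c' -> output (5, 'c'), add 'ccc' as idx 7


Encoded: [(0, 'b'), (1, 'b'), (0, 'c'), (2, 'c'), (3, 'c'), (3, 'b'), (5, 'c')]


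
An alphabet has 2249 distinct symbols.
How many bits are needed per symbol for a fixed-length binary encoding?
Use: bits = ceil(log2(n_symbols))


log2(2249) = 11.1351
Bracket: 2^11 = 2048 < 2249 <= 2^12 = 4096
So ceil(log2(2249)) = 12

bits = ceil(log2(2249)) = ceil(11.1351) = 12 bits


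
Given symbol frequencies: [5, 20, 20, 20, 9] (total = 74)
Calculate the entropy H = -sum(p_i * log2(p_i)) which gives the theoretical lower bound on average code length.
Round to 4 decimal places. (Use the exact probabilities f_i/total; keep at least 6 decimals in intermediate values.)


Per-symbol terms -p_i * log2(p_i) with p_i = f_i/74:
  p = 5/74 = 0.067568: log2(p) = -3.887525, -p*log2(p) = 0.262671
  p = 20/74 = 0.270270: log2(p) = -1.887525, -p*log2(p) = 0.510142
  p = 20/74 = 0.270270: log2(p) = -1.887525, -p*log2(p) = 0.510142
  p = 20/74 = 0.270270: log2(p) = -1.887525, -p*log2(p) = 0.510142
  p = 9/74 = 0.121622: log2(p) = -3.039528, -p*log2(p) = 0.369672
H = 0.262671 + 0.510142 + 0.510142 + 0.510142 + 0.369672 = 2.162769

H = 2.1628 bits/symbol


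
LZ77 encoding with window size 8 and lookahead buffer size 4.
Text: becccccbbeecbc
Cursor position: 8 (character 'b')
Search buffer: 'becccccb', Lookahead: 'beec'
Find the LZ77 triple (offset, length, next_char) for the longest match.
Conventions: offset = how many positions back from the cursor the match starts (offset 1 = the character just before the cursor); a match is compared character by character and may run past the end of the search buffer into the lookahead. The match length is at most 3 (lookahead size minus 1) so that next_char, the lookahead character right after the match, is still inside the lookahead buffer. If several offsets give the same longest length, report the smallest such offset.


Try each offset into the search buffer:
  offset=1 (pos 7, char 'b'): match length 1
  offset=2 (pos 6, char 'c'): match length 0
  offset=3 (pos 5, char 'c'): match length 0
  offset=4 (pos 4, char 'c'): match length 0
  offset=5 (pos 3, char 'c'): match length 0
  offset=6 (pos 2, char 'c'): match length 0
  offset=7 (pos 1, char 'e'): match length 0
  offset=8 (pos 0, char 'b'): match length 2
Longest match has length 2 at offset 8.
next_char = character at position 8 + 2 = 10 -> 'e'

Best match: offset=8, length=2 (matching 'be' starting at position 0)
LZ77 triple: (8, 2, 'e')


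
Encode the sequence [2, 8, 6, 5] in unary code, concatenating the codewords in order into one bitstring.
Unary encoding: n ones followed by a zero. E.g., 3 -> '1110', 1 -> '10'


Encode each number as n ones followed by a terminating 0:
  2 -> 110 (3 bits)
  8 -> 111111110 (9 bits)
  6 -> 1111110 (7 bits)
  5 -> 111110 (6 bits)
Total length = 3 + 9 + 7 + 6 = 25 bits.

Unary([2, 8, 6, 5]) = 1101111111101111110111110 (25 bits)


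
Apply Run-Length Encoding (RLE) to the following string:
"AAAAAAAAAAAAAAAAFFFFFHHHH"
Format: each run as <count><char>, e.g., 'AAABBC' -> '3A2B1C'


Scanning runs left to right:
  i=0: run of 'A' x 16 -> '16A'
  i=16: run of 'F' x 5 -> '5F'
  i=21: run of 'H' x 4 -> '4H'

RLE = 16A5F4H


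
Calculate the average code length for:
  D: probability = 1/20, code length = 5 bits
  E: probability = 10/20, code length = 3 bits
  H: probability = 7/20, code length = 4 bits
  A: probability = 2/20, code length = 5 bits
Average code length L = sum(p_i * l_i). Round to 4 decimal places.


Weighted contributions p_i * l_i:
  D: (1/20) * 5 = 5/20
  E: (10/20) * 3 = 30/20
  H: (7/20) * 4 = 28/20
  A: (2/20) * 5 = 10/20
Sum = (5 + 30 + 28 + 10)/20 = 73/20

L = 73/20 = 3.6500 bits/symbol


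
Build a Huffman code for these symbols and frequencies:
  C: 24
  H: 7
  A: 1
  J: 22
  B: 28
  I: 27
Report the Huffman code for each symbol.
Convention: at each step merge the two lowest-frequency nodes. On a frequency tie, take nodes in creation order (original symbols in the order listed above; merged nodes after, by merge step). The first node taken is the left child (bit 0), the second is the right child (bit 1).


Huffman tree construction:
Step 1: Merge A(1) + H(7) = 8
Step 2: Merge (A+H)(8) + J(22) = 30
Step 3: Merge C(24) + I(27) = 51
Step 4: Merge B(28) + ((A+H)+J)(30) = 58
Step 5: Merge (C+I)(51) + (B+((A+H)+J))(58) = 109
Read each symbol's code off the tree from the root (left child = 0, right child = 1).

Codes:
  C: 00 (length 2)
  H: 1101 (length 4)
  A: 1100 (length 4)
  J: 111 (length 3)
  B: 10 (length 2)
  I: 01 (length 2)
Average code length: 256/109 = 2.3486 bits/symbol


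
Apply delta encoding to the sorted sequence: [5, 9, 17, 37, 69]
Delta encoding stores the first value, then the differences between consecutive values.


First value: 5
Deltas:
  9 - 5 = 4
  17 - 9 = 8
  37 - 17 = 20
  69 - 37 = 32


Delta encoded: [5, 4, 8, 20, 32]


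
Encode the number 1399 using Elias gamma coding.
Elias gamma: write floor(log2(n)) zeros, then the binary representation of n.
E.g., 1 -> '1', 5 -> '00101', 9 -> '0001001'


num_bits = floor(log2(1399)) + 1 = 11
leading_zeros = num_bits - 1 = 10
binary(1399) = 10101110111

Elias gamma(1399) = '0000000000' + '10101110111' = 000000000010101110111 (21 bits)


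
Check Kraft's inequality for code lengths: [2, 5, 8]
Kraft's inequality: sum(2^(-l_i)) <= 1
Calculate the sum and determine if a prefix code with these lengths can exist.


Sum = 2^(-2) + 2^(-5) + 2^(-8)
    = 0.25 + 0.03125 + 0.00390625
    = 73/256 = 0.28515625
Since 0.28515625 <= 1, Kraft's inequality IS satisfied.
A prefix code with these lengths CAN exist.

Kraft sum = 0.28515625. Satisfied.


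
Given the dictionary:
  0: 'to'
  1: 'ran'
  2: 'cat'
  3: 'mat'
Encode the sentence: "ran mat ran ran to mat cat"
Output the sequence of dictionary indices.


Look up each word in the dictionary:
  'ran' -> 1
  'mat' -> 3
  'ran' -> 1
  'ran' -> 1
  'to' -> 0
  'mat' -> 3
  'cat' -> 2

Encoded: [1, 3, 1, 1, 0, 3, 2]


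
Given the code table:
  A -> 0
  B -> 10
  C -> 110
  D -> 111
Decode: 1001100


Decoding:
10 -> B
0 -> A
110 -> C
0 -> A


Result: BACA


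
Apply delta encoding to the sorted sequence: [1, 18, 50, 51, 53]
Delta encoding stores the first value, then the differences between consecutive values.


First value: 1
Deltas:
  18 - 1 = 17
  50 - 18 = 32
  51 - 50 = 1
  53 - 51 = 2


Delta encoded: [1, 17, 32, 1, 2]


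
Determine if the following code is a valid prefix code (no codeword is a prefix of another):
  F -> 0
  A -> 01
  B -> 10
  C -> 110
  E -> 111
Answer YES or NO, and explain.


Checking each pair (does one codeword prefix another?):
  F='0' vs A='01': prefix -- VIOLATION

NO -- this is NOT a valid prefix code. F (0) is a prefix of A (01).


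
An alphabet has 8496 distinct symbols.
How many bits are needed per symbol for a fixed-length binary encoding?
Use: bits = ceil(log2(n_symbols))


log2(8496) = 13.0526
Bracket: 2^13 = 8192 < 8496 <= 2^14 = 16384
So ceil(log2(8496)) = 14

bits = ceil(log2(8496)) = ceil(13.0526) = 14 bits


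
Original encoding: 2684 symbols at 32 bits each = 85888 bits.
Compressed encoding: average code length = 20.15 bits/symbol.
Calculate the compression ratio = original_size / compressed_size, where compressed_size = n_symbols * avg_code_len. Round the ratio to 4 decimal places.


original_size = n_symbols * orig_bits = 2684 * 32 = 85888 bits
compressed_size = n_symbols * avg_code_len = 2684 * 20.15 = 54082.6 bits
ratio = original_size / compressed_size = 85888 / 54082.6 = 1.5881

Compression ratio = 1.5881


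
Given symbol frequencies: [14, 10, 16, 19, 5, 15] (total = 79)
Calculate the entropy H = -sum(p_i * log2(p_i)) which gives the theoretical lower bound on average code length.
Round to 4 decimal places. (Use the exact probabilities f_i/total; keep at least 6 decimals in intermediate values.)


Per-symbol terms -p_i * log2(p_i) with p_i = f_i/79:
  p = 14/79 = 0.177215: log2(p) = -2.496426, -p*log2(p) = 0.442405
  p = 10/79 = 0.126582: log2(p) = -2.981853, -p*log2(p) = 0.377450
  p = 16/79 = 0.202532: log2(p) = -2.303781, -p*log2(p) = 0.466589
  p = 19/79 = 0.240506: log2(p) = -2.055853, -p*log2(p) = 0.494446
  p = 5/79 = 0.063291: log2(p) = -3.981853, -p*log2(p) = 0.252016
  p = 15/79 = 0.189873: log2(p) = -2.396890, -p*log2(p) = 0.455106
H = 0.442405 + 0.377450 + 0.466589 + 0.494446 + 0.252016 + 0.455106 = 2.488012

H = 2.488 bits/symbol


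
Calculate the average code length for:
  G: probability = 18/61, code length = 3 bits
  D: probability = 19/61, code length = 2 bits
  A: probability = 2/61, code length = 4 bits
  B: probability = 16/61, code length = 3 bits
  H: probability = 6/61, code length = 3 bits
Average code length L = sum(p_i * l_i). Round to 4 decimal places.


Weighted contributions p_i * l_i:
  G: (18/61) * 3 = 54/61
  D: (19/61) * 2 = 38/61
  A: (2/61) * 4 = 8/61
  B: (16/61) * 3 = 48/61
  H: (6/61) * 3 = 18/61
Sum = (54 + 38 + 8 + 48 + 18)/61 = 166/61

L = 166/61 = 2.7213 bits/symbol


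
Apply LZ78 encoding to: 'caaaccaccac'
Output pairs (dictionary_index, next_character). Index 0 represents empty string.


LZ78 encoding steps:
Dictionary: {0: ''}
Step 1: w='' (idx 0), next='c' -> output (0, 'c'), add 'c' as idx 1
Step 2: w='' (idx 0), next='a' -> output (0, 'a'), add 'a' as idx 2
Step 3: w='a' (idx 2), next='a' -> output (2, 'a'), add 'aa' as idx 3
Step 4: w='c' (idx 1), next='c' -> output (1, 'c'), add 'cc' as idx 4
Step 5: w='a' (idx 2), next='c' -> output (2, 'c'), add 'ac' as idx 5
Step 6: w='c' (idx 1), next='a' -> output (1, 'a'), add 'ca' as idx 6
Step 7: w='c' (idx 1), end of input -> output (1, '')


Encoded: [(0, 'c'), (0, 'a'), (2, 'a'), (1, 'c'), (2, 'c'), (1, 'a'), (1, '')]


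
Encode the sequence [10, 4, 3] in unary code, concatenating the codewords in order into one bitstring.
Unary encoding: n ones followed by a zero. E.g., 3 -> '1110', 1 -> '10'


Encode each number as n ones followed by a terminating 0:
  10 -> 11111111110 (11 bits)
  4 -> 11110 (5 bits)
  3 -> 1110 (4 bits)
Total length = 11 + 5 + 4 = 20 bits.

Unary([10, 4, 3]) = 11111111110111101110 (20 bits)


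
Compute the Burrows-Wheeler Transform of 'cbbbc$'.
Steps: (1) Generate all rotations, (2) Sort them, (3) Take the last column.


Rotations (sorted):
  0: $cbbbc -> last char: c
  1: bbbc$c -> last char: c
  2: bbc$cb -> last char: b
  3: bc$cbb -> last char: b
  4: c$cbbb -> last char: b
  5: cbbbc$ -> last char: $


BWT = ccbbb$


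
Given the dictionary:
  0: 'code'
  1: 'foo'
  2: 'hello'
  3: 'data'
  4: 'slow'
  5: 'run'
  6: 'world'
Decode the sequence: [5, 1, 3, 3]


Look up each index in the dictionary:
  5 -> 'run'
  1 -> 'foo'
  3 -> 'data'
  3 -> 'data'

Decoded: "run foo data data"


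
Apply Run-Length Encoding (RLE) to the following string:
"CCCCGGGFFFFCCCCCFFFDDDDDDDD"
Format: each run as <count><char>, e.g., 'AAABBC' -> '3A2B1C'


Scanning runs left to right:
  i=0: run of 'C' x 4 -> '4C'
  i=4: run of 'G' x 3 -> '3G'
  i=7: run of 'F' x 4 -> '4F'
  i=11: run of 'C' x 5 -> '5C'
  i=16: run of 'F' x 3 -> '3F'
  i=19: run of 'D' x 8 -> '8D'

RLE = 4C3G4F5C3F8D


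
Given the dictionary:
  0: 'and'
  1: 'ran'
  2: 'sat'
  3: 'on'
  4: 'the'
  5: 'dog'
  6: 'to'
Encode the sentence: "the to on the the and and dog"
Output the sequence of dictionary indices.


Look up each word in the dictionary:
  'the' -> 4
  'to' -> 6
  'on' -> 3
  'the' -> 4
  'the' -> 4
  'and' -> 0
  'and' -> 0
  'dog' -> 5

Encoded: [4, 6, 3, 4, 4, 0, 0, 5]


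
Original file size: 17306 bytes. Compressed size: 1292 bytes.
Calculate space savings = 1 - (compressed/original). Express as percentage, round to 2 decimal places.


ratio = compressed/original = 1292/17306 = 0.074656
savings = 1 - ratio = 1 - 0.074656 = 0.925344
as a percentage: 0.925344 * 100 = 92.53%

Space savings = 1 - 1292/17306 = 92.53%


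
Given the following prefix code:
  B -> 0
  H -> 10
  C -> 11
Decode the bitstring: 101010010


Decoding step by step:
Bits 10 -> H
Bits 10 -> H
Bits 10 -> H
Bits 0 -> B
Bits 10 -> H


Decoded message: HHHBH


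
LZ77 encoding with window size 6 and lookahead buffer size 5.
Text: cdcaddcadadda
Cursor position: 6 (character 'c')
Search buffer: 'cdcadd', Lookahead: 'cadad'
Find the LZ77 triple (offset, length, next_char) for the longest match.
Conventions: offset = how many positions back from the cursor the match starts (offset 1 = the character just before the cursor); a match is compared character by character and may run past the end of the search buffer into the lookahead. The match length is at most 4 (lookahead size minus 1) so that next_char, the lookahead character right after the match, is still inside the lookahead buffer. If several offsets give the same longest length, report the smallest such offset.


Try each offset into the search buffer:
  offset=1 (pos 5, char 'd'): match length 0
  offset=2 (pos 4, char 'd'): match length 0
  offset=3 (pos 3, char 'a'): match length 0
  offset=4 (pos 2, char 'c'): match length 3
  offset=5 (pos 1, char 'd'): match length 0
  offset=6 (pos 0, char 'c'): match length 1
Longest match has length 3 at offset 4.
next_char = character at position 6 + 3 = 9 -> 'a'

Best match: offset=4, length=3 (matching 'cad' starting at position 2)
LZ77 triple: (4, 3, 'a')


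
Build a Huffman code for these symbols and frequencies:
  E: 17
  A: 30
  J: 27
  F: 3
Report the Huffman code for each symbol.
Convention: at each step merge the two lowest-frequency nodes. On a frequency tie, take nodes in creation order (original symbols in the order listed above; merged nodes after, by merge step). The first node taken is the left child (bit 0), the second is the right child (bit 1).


Huffman tree construction:
Step 1: Merge F(3) + E(17) = 20
Step 2: Merge (F+E)(20) + J(27) = 47
Step 3: Merge A(30) + ((F+E)+J)(47) = 77
Read each symbol's code off the tree from the root (left child = 0, right child = 1).

Codes:
  E: 101 (length 3)
  A: 0 (length 1)
  J: 11 (length 2)
  F: 100 (length 3)
Average code length: 144/77 = 1.8701 bits/symbol


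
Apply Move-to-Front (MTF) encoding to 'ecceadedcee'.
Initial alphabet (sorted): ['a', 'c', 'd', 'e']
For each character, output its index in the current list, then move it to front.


MTF encoding:
'e': index 3 in ['a', 'c', 'd', 'e'] -> ['e', 'a', 'c', 'd']
'c': index 2 in ['e', 'a', 'c', 'd'] -> ['c', 'e', 'a', 'd']
'c': index 0 in ['c', 'e', 'a', 'd'] -> ['c', 'e', 'a', 'd']
'e': index 1 in ['c', 'e', 'a', 'd'] -> ['e', 'c', 'a', 'd']
'a': index 2 in ['e', 'c', 'a', 'd'] -> ['a', 'e', 'c', 'd']
'd': index 3 in ['a', 'e', 'c', 'd'] -> ['d', 'a', 'e', 'c']
'e': index 2 in ['d', 'a', 'e', 'c'] -> ['e', 'd', 'a', 'c']
'd': index 1 in ['e', 'd', 'a', 'c'] -> ['d', 'e', 'a', 'c']
'c': index 3 in ['d', 'e', 'a', 'c'] -> ['c', 'd', 'e', 'a']
'e': index 2 in ['c', 'd', 'e', 'a'] -> ['e', 'c', 'd', 'a']
'e': index 0 in ['e', 'c', 'd', 'a'] -> ['e', 'c', 'd', 'a']


Output: [3, 2, 0, 1, 2, 3, 2, 1, 3, 2, 0]


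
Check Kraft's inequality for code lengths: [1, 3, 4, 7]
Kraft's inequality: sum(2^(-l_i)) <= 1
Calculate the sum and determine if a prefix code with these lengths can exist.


Sum = 2^(-1) + 2^(-3) + 2^(-4) + 2^(-7)
    = 0.5 + 0.125 + 0.0625 + 0.0078125
    = 89/128 = 0.6953125
Since 0.6953125 <= 1, Kraft's inequality IS satisfied.
A prefix code with these lengths CAN exist.

Kraft sum = 0.6953125. Satisfied.


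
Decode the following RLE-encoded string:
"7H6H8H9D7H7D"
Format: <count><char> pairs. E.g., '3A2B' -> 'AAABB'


Expanding each <count><char> pair:
  7H -> 'HHHHHHH'
  6H -> 'HHHHHH'
  8H -> 'HHHHHHHH'
  9D -> 'DDDDDDDDD'
  7H -> 'HHHHHHH'
  7D -> 'DDDDDDD'

Decoded = HHHHHHHHHHHHHHHHHHHHHDDDDDDDDDHHHHHHHDDDDDDD


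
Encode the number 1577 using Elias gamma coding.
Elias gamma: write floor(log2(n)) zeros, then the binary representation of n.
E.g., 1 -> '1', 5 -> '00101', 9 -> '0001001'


num_bits = floor(log2(1577)) + 1 = 11
leading_zeros = num_bits - 1 = 10
binary(1577) = 11000101001

Elias gamma(1577) = '0000000000' + '11000101001' = 000000000011000101001 (21 bits)


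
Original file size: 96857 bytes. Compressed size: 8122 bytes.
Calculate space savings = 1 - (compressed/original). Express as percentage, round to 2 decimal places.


ratio = compressed/original = 8122/96857 = 0.083856
savings = 1 - ratio = 1 - 0.083856 = 0.916144
as a percentage: 0.916144 * 100 = 91.61%

Space savings = 1 - 8122/96857 = 91.61%


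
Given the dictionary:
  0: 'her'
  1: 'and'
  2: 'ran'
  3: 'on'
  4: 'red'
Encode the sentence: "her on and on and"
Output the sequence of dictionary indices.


Look up each word in the dictionary:
  'her' -> 0
  'on' -> 3
  'and' -> 1
  'on' -> 3
  'and' -> 1

Encoded: [0, 3, 1, 3, 1]


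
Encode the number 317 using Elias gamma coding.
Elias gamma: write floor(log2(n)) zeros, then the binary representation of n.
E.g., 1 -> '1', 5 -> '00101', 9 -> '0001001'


num_bits = floor(log2(317)) + 1 = 9
leading_zeros = num_bits - 1 = 8
binary(317) = 100111101

Elias gamma(317) = '00000000' + '100111101' = 00000000100111101 (17 bits)
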